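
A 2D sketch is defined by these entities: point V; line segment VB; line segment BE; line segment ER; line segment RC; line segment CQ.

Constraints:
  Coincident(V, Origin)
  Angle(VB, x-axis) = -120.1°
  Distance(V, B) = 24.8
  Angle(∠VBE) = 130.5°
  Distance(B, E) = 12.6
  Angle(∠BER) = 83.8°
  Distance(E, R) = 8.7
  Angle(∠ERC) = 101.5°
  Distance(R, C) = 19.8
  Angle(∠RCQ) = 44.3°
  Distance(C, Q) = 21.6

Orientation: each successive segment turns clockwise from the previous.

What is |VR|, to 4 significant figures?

29.58

V is at the origin; VB runs at -120.1° with length 24.8, so B = (-12.44, -21.46). ∠VBE = 130.5° gives BE at -169.6° from the x-axis; with |BE| = 12.6, E = (-24.83, -23.73). ∠BER = 83.8° gives ER at 94.20° from the x-axis; with |ER| = 8.7, R = (-25.47, -15.05). Then |VR| = |R − V| = 29.58.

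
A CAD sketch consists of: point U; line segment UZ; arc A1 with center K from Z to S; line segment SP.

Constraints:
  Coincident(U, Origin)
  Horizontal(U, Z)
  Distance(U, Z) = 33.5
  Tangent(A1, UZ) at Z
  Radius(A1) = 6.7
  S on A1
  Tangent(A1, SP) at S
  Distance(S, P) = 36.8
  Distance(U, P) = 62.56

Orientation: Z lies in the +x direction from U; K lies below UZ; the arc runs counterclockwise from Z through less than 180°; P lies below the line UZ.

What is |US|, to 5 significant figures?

29.539

U is at the origin; U and Z share the same y with |UZ| = 33.5 and Z on the +x side, so Z = (33.500, 0.0000). A1 meets UZ tangentially, so KZ is at right angles to UZ, so K = Z + (0, -6.7) = (33.500, -6.7000). Since KS ⟂ SP (tangency), |KP| = √(6.7² + 36.8²) = 37.405 regardless of where S sits on A1. So P lies on both circle(U, 62.56) and circle(K, 37.405); the below-UZ intersection is P = (46.605, -41.734). S is the foot of the tangent from P: S = (27.747, -10.133).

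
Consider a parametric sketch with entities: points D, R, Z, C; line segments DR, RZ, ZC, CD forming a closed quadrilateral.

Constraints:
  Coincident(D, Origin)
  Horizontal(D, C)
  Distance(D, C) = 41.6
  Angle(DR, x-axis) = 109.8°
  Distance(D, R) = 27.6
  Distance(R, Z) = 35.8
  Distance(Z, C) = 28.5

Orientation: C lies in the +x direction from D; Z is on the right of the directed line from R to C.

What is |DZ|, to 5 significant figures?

13.293

D is at the origin; DC is horizontal with |DC| = 41.6 and C in +x, so C = (41.6, 0). DR runs at 109.8° with |DR| = 27.6, so R = (-9.3492, 25.968). Z is determined by |RZ| = 35.8 and |ZC| = 28.5 together: it lies at the intersection of circle(R, 35.8) and circle(C, 28.5). With |RC| = 57.185, the foot of the radical line on RC is 32.697 from R and the perpendicular offset is √(35.8² − 32.697²) = 14.579. Taking the right-of-RC solution: Z = (13.161, -1.8690).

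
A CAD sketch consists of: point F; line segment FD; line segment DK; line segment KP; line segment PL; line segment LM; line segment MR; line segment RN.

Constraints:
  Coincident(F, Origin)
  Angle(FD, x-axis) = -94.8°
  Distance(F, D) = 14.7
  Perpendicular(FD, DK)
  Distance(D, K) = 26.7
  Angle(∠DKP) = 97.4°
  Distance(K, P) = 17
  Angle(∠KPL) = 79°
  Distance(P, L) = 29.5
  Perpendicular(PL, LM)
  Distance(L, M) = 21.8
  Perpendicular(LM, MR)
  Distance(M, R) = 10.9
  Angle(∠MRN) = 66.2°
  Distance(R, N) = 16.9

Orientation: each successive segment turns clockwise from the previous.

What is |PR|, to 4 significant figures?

28.66

F is at the origin; FD runs at -94.8° with length 14.7, so D = (-1.230, -14.65). FD is perpendicular to DK, so DK runs at 175.2°; with |DK| = 26.7, K = (-27.84, -12.41). ∠DKP = 97.4° gives KP at 92.60° from the x-axis; with |KP| = 17.0, P = (-28.61, 4.568). ∠KPL = 79.0° gives PL at -8.400° from the x-axis; with |PL| = 29.5, L = (0.5759, 0.2588). The perpendicularity gives LM at right angles to PL, so LM runs at -98.40°; with |LM| = 21.8, M = (-2.609, -21.31). The perpendicularity gives MR at right angles to LM, so MR runs at 171.6°; with |MR| = 10.9, R = (-13.39, -19.72). Then |PR| = |R − P| = 28.66.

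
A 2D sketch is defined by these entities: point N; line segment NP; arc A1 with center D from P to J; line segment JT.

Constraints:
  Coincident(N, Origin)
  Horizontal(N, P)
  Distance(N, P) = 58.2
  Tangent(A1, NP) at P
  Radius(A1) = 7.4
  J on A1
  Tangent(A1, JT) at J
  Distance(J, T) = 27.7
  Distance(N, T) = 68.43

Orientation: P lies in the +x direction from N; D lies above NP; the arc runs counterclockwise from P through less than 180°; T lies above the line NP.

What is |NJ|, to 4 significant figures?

66.01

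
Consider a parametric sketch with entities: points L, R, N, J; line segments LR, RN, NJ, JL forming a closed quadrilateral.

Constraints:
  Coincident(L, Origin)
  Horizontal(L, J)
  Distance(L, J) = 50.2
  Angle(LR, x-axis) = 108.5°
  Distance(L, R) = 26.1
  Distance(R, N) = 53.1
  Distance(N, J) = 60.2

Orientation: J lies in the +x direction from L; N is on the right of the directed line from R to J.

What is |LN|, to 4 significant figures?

28.25

Checks: |RN| = 53.10 ✓; |NJ| = 60.20 ✓.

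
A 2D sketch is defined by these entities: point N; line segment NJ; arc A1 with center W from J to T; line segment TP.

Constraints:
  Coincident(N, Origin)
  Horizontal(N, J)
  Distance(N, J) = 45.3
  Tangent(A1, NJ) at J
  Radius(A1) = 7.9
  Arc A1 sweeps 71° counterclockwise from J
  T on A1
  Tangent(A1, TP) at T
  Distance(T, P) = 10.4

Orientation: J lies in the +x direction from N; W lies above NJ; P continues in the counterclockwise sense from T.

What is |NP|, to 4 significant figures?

58.17

N is at the origin; NJ is horizontal with |NJ| = 45.3 and J on the +x side, so J = (45.30, 0.000). A1 meets NJ tangentially, so WJ is at right angles to NJ, so W = J + (0, 7.9) = (45.30, 7.900). On A1, J sits at bearing -90° from W; a 71° counterclockwise sweep puts T at bearing -19°, so T = W + 7.9·(cos -19°, sin -19°) = (52.77, 5.328). The tangent condition forces WT to be normal to TP, so TP runs along (−sin -19°, cos -19°); with |TP| = 10.4, P = (56.16, 15.16). Then |NP| = |P − N| = 58.17.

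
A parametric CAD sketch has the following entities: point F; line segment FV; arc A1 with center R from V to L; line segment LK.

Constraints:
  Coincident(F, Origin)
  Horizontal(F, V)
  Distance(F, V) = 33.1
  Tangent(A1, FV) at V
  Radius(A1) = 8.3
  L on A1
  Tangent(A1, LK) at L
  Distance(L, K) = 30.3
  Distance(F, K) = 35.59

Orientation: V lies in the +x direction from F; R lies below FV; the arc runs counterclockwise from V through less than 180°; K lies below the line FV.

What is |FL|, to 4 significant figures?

25.96

Checks: |RL| = 8.300 ✓; ∠(RL, LK) = 90.00° ✓; |LK| = 30.30 ✓; |FK| = 35.59 ✓.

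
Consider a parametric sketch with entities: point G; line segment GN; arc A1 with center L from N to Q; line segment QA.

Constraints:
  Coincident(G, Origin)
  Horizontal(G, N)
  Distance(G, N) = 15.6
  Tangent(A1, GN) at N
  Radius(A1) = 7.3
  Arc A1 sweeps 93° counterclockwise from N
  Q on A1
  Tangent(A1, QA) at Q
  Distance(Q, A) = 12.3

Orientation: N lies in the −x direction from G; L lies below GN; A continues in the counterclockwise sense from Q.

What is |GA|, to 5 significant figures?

29.892

G is at the origin; GN is horizontal with |GN| = 15.6 and N on the −x side, so N = (-15.600, 0.0000). Since A1 is tangent to GN there, LN ⟂ GN, so L = N + (0, -7.3) = (-15.600, -7.3000). On A1, N sits at bearing 90° from L; a 93° counterclockwise sweep puts Q at bearing 183°, so Q = L + 7.3·(cos 183°, sin 183°) = (-22.890, -7.6821). Tangency of A1 to QA means the radius LQ is perpendicular to QA, so QA runs along (−sin 183°, cos 183°); with |QA| = 12.3, A = (-22.246, -19.965). Then |GA| = |A − G| = 29.892.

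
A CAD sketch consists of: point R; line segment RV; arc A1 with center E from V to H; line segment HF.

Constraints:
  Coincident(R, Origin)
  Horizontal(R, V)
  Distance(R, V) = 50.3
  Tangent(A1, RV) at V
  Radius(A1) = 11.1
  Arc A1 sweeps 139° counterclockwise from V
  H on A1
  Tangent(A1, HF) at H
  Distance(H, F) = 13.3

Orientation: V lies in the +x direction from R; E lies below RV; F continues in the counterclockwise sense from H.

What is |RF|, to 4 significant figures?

60.09

On A1, V sits at bearing 90° from E; a 139° counterclockwise sweep puts H at bearing 229°, so H = E + 11.1·(cos 229°, sin 229°) = (43.02, -19.48). A1 meets HF tangentially, so EH is at right angles to HF, so HF runs along (−sin 229°, cos 229°); with |HF| = 13.3, F = (53.06, -28.20). Then |RF| = |F − R| = 60.09.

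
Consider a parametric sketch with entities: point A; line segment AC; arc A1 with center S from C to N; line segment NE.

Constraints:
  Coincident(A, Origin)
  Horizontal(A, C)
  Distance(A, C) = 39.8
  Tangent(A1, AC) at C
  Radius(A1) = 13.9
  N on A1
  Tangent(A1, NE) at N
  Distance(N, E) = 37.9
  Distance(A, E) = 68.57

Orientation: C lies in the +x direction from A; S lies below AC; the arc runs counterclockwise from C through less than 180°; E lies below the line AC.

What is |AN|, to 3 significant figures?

33.3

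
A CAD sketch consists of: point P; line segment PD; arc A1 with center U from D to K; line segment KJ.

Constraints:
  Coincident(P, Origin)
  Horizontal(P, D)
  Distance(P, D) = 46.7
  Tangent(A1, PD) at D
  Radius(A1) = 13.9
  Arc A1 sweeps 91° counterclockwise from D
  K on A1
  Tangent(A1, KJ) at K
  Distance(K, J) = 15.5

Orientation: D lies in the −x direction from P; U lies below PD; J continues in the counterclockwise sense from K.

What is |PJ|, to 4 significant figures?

67.22

P is at the origin; P and D share the same y with |PD| = 46.7 and D on the −x side, so D = (-46.70, 0.000). The tangent condition forces UD to be normal to PD, so U = D + (0, -13.9) = (-46.70, -13.90). On A1, D sits at bearing 90° from U; a 91° counterclockwise sweep puts K at bearing 181°, so K = U + 13.9·(cos 181°, sin 181°) = (-60.60, -14.14). Tangency of A1 to KJ means the radius UK is perpendicular to KJ, so KJ runs along (−sin 181°, cos 181°); with |KJ| = 15.5, J = (-60.33, -29.64). Then |PJ| = |J − P| = 67.22.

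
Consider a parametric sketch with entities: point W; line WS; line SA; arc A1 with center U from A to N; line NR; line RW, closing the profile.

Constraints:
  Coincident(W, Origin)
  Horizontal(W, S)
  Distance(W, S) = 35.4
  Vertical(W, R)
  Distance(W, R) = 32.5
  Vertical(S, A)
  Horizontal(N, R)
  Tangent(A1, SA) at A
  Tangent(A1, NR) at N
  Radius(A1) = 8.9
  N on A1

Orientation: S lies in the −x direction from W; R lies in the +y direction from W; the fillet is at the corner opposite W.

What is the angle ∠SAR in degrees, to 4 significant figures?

104.1°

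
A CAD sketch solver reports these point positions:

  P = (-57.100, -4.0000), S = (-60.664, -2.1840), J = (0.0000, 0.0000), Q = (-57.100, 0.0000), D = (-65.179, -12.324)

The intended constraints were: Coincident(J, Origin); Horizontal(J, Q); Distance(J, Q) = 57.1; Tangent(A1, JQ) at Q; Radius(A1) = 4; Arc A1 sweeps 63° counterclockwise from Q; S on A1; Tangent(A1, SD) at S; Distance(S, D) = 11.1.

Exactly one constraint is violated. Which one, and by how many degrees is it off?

Tangent(A1, SD) at S — off by 3.00°.

J = (0.00, 0.00) ✓; J.y = 0.00, Q.y = 0.00 ✓; |JQ| = 57.10 ✓; ∠(PQ, QJ) = 90.00° ✓; |PQ| = 4.000 ✓; bearing(P→S) − bearing(P→Q) = 63.00° ✓; |PS| = 4.000 ✓; ∠(PS, SD) = 87.00° ✗; |SD| = 11.10 ✓.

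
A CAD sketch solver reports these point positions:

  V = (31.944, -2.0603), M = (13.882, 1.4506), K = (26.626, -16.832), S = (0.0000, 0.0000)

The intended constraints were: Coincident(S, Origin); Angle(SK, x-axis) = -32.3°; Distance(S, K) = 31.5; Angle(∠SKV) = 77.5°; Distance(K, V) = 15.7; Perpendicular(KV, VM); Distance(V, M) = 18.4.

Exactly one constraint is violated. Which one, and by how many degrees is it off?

Perpendicular(KV, VM) — off by 8.80°.

S = (0.00, 0.00) ✓; SK at -32.30° ✓; |SK| = 31.50 ✓; ∠SKV = 77.50° ✓; |KV| = 15.70 ✓; ∠(KV, VM) = 98.80° ✗; |VM| = 18.40 ✓.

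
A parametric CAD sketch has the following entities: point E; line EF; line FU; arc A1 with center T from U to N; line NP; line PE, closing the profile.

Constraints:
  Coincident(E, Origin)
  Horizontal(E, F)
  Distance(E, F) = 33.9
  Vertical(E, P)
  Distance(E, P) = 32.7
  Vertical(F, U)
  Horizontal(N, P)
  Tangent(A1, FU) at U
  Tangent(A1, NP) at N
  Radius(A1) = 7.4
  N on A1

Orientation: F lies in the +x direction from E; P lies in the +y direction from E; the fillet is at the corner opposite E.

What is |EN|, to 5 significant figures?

42.090

E is at the origin; EF is horizontal with |EF| = 33.9 and F on the +x side, so F = (33.900, 0.0000). EP is vertical with |EP| = 32.7 and P on the +y side, so P = (0.0000, 32.700). The virtual corner opposite E is at (33.900, 32.700). The tangent condition forces TU to be normal to FU and tangency of A1 to NP means the radius TN is perpendicular to NP, with radius 7.4, so the center T sits 7.4 in from both sides at T = (26.500, 25.300). That places the tangent points at U = (33.900, 25.300) on FU and N = (26.500, 32.700) on NP. Then |EN| = |N − E| = 42.090.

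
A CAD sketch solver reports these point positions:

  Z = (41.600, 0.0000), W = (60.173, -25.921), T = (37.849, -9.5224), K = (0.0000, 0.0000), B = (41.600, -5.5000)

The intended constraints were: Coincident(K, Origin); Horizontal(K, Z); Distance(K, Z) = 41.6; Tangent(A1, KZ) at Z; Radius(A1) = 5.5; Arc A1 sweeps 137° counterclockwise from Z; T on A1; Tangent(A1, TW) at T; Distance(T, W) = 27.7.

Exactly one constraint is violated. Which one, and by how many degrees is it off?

Tangent(A1, TW) at T — off by 6.70°.

K = (0.00, 0.00) ✓; K.y = 0.00, Z.y = 0.00 ✓; |KZ| = 41.60 ✓; ∠(BZ, ZK) = 90.00° ✓; |BZ| = 5.500 ✓; bearing(B→T) − bearing(B→Z) = 137.0° ✓; |BT| = 5.500 ✓; ∠(BT, TW) = 83.30° ✗; |TW| = 27.70 ✓.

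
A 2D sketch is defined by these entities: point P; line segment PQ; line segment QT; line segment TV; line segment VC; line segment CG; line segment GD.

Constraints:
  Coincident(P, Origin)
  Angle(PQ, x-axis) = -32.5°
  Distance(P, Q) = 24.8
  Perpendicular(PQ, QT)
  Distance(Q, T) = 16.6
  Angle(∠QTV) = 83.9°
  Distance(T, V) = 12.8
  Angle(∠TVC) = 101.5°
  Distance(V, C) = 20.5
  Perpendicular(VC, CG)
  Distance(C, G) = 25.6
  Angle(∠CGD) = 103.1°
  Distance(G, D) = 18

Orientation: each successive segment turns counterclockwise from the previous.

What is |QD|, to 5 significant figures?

19.071

VC is perpendicular to CG, so CG runs at -37.900°; with |CG| = 25.6, G = (25.978, -25.535). ∠CGD = 103.1° gives GD at 39.000° from the x-axis; with |GD| = 18.0, D = (39.967, -14.208). Then |QD| = |D − Q| = 19.071.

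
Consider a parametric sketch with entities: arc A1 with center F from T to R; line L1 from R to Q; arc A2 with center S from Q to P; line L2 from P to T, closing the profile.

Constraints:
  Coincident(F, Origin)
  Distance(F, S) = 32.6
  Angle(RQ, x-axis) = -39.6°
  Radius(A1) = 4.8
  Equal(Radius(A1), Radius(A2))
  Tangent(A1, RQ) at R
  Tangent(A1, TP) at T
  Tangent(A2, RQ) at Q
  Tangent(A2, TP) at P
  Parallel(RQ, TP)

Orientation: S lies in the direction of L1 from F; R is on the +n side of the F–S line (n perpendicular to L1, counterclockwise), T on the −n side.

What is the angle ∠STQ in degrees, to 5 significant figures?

8.0326°

The slot axis is L1's direction at -39.6°, so u = (cos -39.6°, sin -39.6°) = (0.77051, -0.63742) and n = (−sin -39.6°, cos -39.6°) = (0.63742, 0.77051). F is at the origin and S lies 32.6 along u from F, so S = 32.6·u = (25.119, -20.780). Tangency of A1 to both parallel lines with radius 4.8 puts R and T at F ± 4.8·n: R = (3.0596, 3.6985), T = (-3.0596, -3.6985). Equal radii place Q and P the same way about S: Q = S + 4.8·n = (28.178, -17.082), P = S − 4.8·n = (22.059, -24.478). Then cos ∠STQ = TS·TQ / (|TS||TQ|), giving 8.0326°.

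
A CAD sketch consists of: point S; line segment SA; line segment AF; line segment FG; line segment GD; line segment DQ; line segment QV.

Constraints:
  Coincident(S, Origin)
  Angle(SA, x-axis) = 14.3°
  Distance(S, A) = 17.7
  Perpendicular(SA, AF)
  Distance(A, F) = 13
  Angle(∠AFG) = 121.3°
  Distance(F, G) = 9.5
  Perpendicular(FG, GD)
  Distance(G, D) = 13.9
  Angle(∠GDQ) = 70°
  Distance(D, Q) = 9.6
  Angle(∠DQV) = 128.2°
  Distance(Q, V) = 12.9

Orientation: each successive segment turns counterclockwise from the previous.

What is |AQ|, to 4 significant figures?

7.249

S is at the origin; SA runs at 14.3° with length 17.7, so A = (17.15, 4.372). The perpendicularity gives AF at right angles to SA, so AF runs at 104.3°; with |AF| = 13.0, F = (13.94, 16.97). ∠AFG = 121.3° gives FG at 163.0° from the x-axis; with |FG| = 9.5, G = (4.856, 19.75). FG ⟂ GD, so GD runs at -107.0°; with |GD| = 13.9, D = (0.7917, 6.454). ∠GDQ = 70.0° gives DQ at 3.000° from the x-axis; with |DQ| = 9.6, Q = (10.38, 6.956). Then |AQ| = |Q − A| = 7.249.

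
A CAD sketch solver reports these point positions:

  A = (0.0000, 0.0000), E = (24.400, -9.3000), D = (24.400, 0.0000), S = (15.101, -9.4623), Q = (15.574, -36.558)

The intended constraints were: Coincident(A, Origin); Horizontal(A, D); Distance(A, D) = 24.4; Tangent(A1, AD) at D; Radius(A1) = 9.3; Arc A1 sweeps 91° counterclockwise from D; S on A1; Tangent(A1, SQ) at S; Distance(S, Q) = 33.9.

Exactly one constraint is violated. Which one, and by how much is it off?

Distance(S, Q) = 33.9 — off by 6.80.

A = (0.00, 0.00) ✓; A.y = 0.00, D.y = 0.00 ✓; |AD| = 24.40 ✓; ∠(ED, DA) = 90.00° ✓; |ED| = 9.300 ✓; bearing(E→S) − bearing(E→D) = 91.00° ✓; |ES| = 9.300 ✓; ∠(ES, SQ) = 90.00° ✓; |SQ| = 27.10 ✗.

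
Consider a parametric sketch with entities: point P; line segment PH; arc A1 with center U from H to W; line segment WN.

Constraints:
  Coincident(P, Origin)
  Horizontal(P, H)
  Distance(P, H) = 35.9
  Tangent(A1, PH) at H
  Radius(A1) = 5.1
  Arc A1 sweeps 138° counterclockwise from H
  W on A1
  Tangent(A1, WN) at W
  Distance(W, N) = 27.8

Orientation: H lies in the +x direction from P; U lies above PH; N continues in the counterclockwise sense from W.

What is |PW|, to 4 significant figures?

40.31

P is at the origin; PH is horizontal with |PH| = 35.9 and H on the +x side, so H = (35.90, 0.000). The tangent condition forces UH to be normal to PH, so U = H + (0, 5.1) = (35.90, 5.100). On A1, H sits at bearing -90° from U; a 138° counterclockwise sweep puts W at bearing 48°, so W = U + 5.1·(cos 48°, sin 48°) = (39.31, 8.890). Then |PW| = |W − P| = 40.31.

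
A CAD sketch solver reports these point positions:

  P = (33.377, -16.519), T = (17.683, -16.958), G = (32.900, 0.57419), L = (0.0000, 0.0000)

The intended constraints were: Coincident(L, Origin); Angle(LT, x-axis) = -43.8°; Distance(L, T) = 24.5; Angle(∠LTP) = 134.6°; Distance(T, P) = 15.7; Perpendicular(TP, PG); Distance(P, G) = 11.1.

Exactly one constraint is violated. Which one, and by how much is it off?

Distance(P, G) = 11.1 — off by 6.00.

L = (0.00, 0.00) ✓; LT at -43.80° ✓; |LT| = 24.50 ✓; ∠LTP = 134.6° ✓; |TP| = 15.70 ✓; ∠(TP, PG) = 90.00° ✓; |PG| = 17.10 ✗.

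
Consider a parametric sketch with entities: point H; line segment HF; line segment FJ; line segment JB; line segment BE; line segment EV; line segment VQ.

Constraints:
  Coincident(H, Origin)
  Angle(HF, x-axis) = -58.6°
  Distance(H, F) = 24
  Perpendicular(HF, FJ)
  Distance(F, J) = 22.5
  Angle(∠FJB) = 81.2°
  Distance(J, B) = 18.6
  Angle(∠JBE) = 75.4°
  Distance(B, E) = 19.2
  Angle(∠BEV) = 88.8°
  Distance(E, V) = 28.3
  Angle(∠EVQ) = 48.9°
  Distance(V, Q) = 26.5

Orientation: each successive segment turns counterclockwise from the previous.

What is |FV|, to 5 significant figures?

20.374

H is at the origin; HF runs at -58.6° with length 24.0, so F = (12.504, -20.485). HF ⟂ FJ, so FJ runs at 31.400°; with |FJ| = 22.5, J = (31.709, -8.7625). ∠FJB = 81.2° gives JB at 130.20° from the x-axis; with |JB| = 18.6, B = (19.704, 5.4441). ∠JBE = 75.4° gives BE at -125.20° from the x-axis; with |BE| = 19.2, E = (8.6361, -10.245). ∠BEV = 88.8° gives EV at -34.000° from the x-axis; with |EV| = 28.3, V = (32.098, -26.070). Then |FV| = |V − F| = 20.374.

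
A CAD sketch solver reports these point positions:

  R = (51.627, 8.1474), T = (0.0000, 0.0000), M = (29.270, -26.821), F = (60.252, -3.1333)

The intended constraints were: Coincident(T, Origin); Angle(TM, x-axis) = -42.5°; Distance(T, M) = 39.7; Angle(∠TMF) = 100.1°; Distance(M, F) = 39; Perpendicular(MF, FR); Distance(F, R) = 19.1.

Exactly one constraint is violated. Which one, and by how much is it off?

Distance(F, R) = 19.1 — off by 4.90.

T = (0.00, 0.00) ✓; TM at -42.50° ✓; |TM| = 39.70 ✓; ∠TMF = 100.1° ✓; |MF| = 39.00 ✓; ∠(MF, FR) = 90.00° ✓; |FR| = 14.20 ✗.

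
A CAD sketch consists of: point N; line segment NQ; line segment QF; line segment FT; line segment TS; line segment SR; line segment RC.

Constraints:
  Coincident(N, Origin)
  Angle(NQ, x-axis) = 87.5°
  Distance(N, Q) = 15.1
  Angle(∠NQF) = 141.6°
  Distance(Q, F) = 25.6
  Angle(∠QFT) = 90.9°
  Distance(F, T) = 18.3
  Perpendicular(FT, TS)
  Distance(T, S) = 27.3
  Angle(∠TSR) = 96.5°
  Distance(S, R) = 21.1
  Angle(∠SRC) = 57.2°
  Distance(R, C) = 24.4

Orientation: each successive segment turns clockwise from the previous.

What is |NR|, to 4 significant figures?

13.91

N is at the origin; NQ runs at 87.5° with length 15.1, so Q = (0.6587, 15.09). ∠NQF = 141.6° gives QF at 49.10° from the x-axis; with |QF| = 25.6, F = (17.42, 34.44). ∠QFT = 90.9° gives FT at -40.00° from the x-axis; with |FT| = 18.3, T = (31.44, 22.67). FT is perpendicular to TS, so TS runs at -130.0°; with |TS| = 27.3, S = (13.89, 1.759). ∠TSR = 96.5° gives SR at 146.5° from the x-axis; with |SR| = 21.1, R = (-3.704, 13.41). Then |NR| = |R − N| = 13.91.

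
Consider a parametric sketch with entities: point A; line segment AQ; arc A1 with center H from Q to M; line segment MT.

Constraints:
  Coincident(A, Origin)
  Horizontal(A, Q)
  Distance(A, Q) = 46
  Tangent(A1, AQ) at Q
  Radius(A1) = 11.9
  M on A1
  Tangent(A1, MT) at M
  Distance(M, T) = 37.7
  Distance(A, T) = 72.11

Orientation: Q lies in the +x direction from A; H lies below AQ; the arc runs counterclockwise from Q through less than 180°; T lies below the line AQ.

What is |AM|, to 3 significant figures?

39.0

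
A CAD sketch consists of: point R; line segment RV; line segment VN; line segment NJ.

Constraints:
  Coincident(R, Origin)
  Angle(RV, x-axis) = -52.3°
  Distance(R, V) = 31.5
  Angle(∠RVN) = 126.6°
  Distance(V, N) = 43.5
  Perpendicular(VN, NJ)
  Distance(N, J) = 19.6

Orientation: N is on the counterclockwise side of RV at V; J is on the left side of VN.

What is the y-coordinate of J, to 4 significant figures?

-4.492

R is at the origin; RV runs at -52.3° with length 31.5, so V = 31.5·(cos -52.3°, sin -52.3°) = (19.26, -24.92). ∠RVN = 126.6°, so VN runs at -52.3° + (180° − 126.6°) = 1.100° from the x-axis; with |VN| = 43.5, N = V + 43.5·(cos 1.100°, sin 1.100°) = (62.76, -24.09). VN ⟂ NJ; with |NJ| = 19.6 on the left of VN, J = N + 19.6·(-0.01920, 0.9998) = (62.38, -4.492). So J.y = -4.492.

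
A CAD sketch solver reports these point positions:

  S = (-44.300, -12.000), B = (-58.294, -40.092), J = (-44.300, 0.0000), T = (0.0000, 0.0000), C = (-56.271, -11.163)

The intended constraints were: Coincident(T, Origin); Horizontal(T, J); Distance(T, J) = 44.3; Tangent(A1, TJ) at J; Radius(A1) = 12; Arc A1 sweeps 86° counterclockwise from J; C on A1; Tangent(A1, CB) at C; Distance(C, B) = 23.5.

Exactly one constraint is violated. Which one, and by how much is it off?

Distance(C, B) = 23.5 — off by 5.50.

T = (0.00, 0.00) ✓; T.y = 0.00, J.y = 0.00 ✓; |TJ| = 44.30 ✓; ∠(SJ, JT) = 90.00° ✓; |SJ| = 12.00 ✓; bearing(S→C) − bearing(S→J) = 86.00° ✓; |SC| = 12.00 ✓; ∠(SC, CB) = 90.00° ✓; |CB| = 29.00 ✗.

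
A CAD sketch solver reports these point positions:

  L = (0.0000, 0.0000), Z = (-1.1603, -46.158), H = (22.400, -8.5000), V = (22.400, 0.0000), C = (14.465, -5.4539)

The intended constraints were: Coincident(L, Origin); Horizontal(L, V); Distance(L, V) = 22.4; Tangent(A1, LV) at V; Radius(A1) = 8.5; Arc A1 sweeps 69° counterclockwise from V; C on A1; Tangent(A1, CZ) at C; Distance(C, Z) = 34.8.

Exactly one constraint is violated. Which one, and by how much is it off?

Distance(C, Z) = 34.8 — off by 8.80.

L = (0.00, 0.00) ✓; L.y = 0.00, V.y = 0.00 ✓; |LV| = 22.40 ✓; ∠(HV, VL) = 90.00° ✓; |HV| = 8.500 ✓; bearing(H→C) − bearing(H→V) = 69.00° ✓; |HC| = 8.500 ✓; ∠(HC, CZ) = 90.00° ✓; |CZ| = 43.60 ✗.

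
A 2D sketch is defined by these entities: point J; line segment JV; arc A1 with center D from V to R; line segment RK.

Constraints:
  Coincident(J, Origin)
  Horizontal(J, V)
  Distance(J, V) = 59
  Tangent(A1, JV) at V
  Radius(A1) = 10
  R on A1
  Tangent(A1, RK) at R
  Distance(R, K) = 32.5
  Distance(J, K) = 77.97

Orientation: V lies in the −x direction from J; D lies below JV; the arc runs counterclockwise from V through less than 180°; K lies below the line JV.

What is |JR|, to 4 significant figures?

69.84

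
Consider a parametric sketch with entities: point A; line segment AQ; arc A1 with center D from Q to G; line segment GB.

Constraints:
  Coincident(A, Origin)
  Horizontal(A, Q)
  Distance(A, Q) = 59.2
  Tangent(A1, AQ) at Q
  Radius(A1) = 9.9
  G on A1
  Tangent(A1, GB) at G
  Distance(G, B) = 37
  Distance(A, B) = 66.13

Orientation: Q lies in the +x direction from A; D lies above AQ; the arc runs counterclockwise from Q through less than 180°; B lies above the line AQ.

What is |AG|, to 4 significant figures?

69.20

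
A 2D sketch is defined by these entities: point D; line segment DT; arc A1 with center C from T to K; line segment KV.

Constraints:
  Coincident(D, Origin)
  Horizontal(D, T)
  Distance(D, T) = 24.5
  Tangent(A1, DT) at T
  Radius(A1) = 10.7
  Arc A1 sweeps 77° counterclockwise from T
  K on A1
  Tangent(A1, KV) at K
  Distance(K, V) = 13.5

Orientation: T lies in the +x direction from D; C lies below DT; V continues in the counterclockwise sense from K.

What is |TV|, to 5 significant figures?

25.322

On A1, T sits at bearing 90° from C; a 77° counterclockwise sweep puts K at bearing 167°, so K = C + 10.7·(cos 167°, sin 167°) = (14.074, -8.2930). Tangency of A1 to KV means the radius CK is perpendicular to KV, so KV runs along (−sin 167°, cos 167°); with |KV| = 13.5, V = (11.037, -21.447). Then |TV| = |V − T| = 25.322.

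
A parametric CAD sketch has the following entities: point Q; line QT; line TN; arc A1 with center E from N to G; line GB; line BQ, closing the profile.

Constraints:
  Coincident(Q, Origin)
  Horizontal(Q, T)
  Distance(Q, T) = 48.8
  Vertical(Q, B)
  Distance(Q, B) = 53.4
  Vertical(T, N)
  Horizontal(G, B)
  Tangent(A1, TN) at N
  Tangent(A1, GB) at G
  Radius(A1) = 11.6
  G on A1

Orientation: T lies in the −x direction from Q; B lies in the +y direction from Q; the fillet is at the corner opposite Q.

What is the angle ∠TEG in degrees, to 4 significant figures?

164.5°

Q is at the origin; QT is horizontal with |QT| = 48.8 and T on the −x side, so T = (-48.80, 0.000). QB is vertical with |QB| = 53.4 and B on the +y side, so B = (0.000, 53.40). The virtual corner opposite Q is at (-48.80, 53.40). A1 meets TN tangentially, so EN is at right angles to TN and tangency of A1 to GB means the radius EG is perpendicular to GB, with radius 11.6, so the center E sits 11.6 in from both sides at E = (-37.20, 41.80). That places the tangent points at N = (-48.80, 41.80) on TN and G = (-37.20, 53.40) on GB. Then cos ∠TEG = ET·EG / (|ET||EG|), giving 164.5°.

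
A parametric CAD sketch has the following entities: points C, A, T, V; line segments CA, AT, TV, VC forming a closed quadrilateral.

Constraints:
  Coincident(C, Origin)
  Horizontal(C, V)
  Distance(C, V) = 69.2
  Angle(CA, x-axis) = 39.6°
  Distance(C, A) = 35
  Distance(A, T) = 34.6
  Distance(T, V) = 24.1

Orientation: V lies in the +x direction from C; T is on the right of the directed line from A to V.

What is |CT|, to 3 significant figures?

46.5

C is at the origin; C and V share the same y with |CV| = 69.2 and V in +x, so V = (69.2, 0). CA runs at 39.6° with |CA| = 35.0, so A = (27.0, 22.3). T is determined by |AT| = 34.6 and |TV| = 24.1 together: it lies at the intersection of circle(A, 34.6) and circle(V, 24.1). With |AV| = 47.8, the foot of the radical line on AV is 30.3 from A and the perpendicular offset is √(34.6² − 30.3²) = 16.6. Taking the right-of-AV solution: T = (46.0, -6.58).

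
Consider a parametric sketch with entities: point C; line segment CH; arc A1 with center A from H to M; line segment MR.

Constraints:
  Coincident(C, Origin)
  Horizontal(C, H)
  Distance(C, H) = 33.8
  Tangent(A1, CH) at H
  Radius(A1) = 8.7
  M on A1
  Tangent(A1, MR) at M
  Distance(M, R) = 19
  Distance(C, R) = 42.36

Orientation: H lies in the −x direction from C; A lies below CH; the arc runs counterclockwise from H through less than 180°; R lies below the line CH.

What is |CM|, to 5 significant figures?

43.216

Checks: |AH| = 8.700 ✓; |AM| = 8.700 ✓; ∠(AM, MR) = 90.00° ✓; |MR| = 19.00 ✓; |CR| = 42.36 ✓.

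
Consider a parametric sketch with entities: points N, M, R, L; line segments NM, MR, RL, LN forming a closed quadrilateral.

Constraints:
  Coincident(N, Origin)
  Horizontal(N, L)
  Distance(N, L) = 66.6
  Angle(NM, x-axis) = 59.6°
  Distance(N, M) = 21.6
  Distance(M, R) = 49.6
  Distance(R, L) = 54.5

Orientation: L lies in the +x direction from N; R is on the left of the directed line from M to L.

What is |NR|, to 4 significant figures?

70.43

Checks: |MR| = 49.60 ✓; |RL| = 54.50 ✓.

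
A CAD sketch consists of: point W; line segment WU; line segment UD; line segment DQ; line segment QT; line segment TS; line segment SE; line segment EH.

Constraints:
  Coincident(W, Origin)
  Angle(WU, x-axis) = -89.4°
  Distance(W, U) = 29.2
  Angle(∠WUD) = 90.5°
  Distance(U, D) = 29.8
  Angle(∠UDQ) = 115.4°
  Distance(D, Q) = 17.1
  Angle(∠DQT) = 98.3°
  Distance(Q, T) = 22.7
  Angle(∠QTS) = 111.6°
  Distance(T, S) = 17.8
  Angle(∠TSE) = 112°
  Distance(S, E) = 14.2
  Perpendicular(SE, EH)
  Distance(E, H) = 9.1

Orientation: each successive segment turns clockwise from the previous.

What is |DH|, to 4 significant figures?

15.42

W is at the origin; WU runs at -89.4° with length 29.2, so U = (0.3058, -29.20). ∠WUD = 90.5° gives UD at -178.9° from the x-axis; with |UD| = 29.8, D = (-29.49, -29.77). ∠UDQ = 115.4° gives DQ at 116.5° from the x-axis; with |DQ| = 17.1, Q = (-37.12, -14.47). ∠DQT = 98.3° gives QT at 34.80° from the x-axis; with |QT| = 22.7, T = (-18.48, -1.512). ∠QTS = 111.6° gives TS at -33.60° from the x-axis; with |TS| = 17.8, S = (-3.653, -11.36). ∠TSE = 112.0° gives SE at -101.6° from the x-axis; with |SE| = 14.2, E = (-6.508, -25.27). The perpendicularity gives EH at right angles to SE, so EH runs at 168.4°; with |EH| = 9.1, H = (-15.42, -23.44). Then |DH| = |H − D| = 15.42.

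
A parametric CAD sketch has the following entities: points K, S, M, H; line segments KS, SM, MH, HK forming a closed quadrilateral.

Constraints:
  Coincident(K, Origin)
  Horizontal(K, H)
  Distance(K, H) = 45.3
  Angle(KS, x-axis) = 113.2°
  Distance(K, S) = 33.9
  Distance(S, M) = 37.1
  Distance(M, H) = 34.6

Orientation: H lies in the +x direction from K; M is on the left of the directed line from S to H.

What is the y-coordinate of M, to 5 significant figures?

26.865

K is at the origin; K and H share the same y with |KH| = 45.3 and H in +x, so H = (45.3, 0). KS runs at 113.2° with |KS| = 33.9, so S = (-13.355, 31.159). M is determined by |SM| = 37.1 and |MH| = 34.6 together: it lies at the intersection of circle(S, 37.1) and circle(H, 34.6). With |SH| = 66.417, the foot of the radical line on SH is 34.558 from S and the perpendicular offset is √(37.1² − 34.558²) = 13.497. Taking the left-of-SH solution: M = (23.496, 26.865).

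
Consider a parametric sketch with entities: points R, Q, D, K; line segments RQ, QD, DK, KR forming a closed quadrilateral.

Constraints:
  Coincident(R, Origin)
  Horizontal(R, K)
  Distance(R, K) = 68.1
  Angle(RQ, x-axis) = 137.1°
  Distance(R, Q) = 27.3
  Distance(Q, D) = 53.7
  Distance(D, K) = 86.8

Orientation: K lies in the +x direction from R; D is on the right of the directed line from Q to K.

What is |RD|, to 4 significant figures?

36.34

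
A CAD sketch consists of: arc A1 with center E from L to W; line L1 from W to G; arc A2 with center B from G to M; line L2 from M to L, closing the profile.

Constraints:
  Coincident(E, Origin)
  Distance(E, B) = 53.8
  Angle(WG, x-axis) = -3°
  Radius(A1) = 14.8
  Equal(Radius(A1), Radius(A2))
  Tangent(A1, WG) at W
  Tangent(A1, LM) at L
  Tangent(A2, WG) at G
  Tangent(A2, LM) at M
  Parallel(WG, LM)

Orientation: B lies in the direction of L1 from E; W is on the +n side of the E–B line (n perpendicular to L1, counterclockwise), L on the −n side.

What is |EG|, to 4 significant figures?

55.80

Tangency of A1 to both parallel lines with radius 14.8 puts W and L at E ± 14.8·n: W = (0.7746, 14.78), L = (-0.7746, -14.78). Equal radii place G and M the same way about B: G = B + 14.8·n = (54.50, 11.96), M = B − 14.8·n = (52.95, -17.60). Then |EG| = |G − E| = 55.80.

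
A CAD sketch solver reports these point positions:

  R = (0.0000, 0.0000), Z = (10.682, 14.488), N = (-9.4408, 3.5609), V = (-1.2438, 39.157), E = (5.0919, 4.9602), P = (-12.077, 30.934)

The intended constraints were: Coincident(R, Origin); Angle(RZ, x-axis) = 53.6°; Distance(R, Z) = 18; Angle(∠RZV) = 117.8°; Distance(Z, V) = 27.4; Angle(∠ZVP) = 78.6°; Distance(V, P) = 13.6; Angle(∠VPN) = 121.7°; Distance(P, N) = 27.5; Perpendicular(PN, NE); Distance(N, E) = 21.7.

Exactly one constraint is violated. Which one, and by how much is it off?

Distance(N, E) = 21.7 — off by 7.10.

R = (0.00, 0.00) ✓; RZ at 53.60° ✓; |RZ| = 18.00 ✓; ∠RZV = 117.8° ✓; |ZV| = 27.40 ✓; ∠ZVP = 78.60° ✓; |VP| = 13.60 ✓; ∠VPN = 121.7° ✓; |PN| = 27.50 ✓; ∠(PN, NE) = 90.00° ✓; |NE| = 14.60 ✗.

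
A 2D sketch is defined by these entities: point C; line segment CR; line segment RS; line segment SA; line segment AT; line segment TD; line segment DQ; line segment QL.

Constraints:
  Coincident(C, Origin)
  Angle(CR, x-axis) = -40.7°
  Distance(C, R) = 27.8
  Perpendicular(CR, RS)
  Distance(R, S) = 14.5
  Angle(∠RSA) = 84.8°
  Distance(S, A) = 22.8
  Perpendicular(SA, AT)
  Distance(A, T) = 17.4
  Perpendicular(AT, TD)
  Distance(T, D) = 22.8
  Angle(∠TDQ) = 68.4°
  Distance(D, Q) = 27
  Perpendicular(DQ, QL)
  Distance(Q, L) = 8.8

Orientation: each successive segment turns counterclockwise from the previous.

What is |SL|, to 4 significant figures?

18.66

C is at the origin; CR runs at -40.7° with length 27.8, so R = (21.08, -18.13). CR is perpendicular to RS, so RS runs at 49.30°; with |RS| = 14.5, S = (30.53, -7.135). ∠RSA = 84.8° gives SA at 144.5° from the x-axis; with |SA| = 22.8, A = (11.97, 6.105). The perpendicularity gives AT at right angles to SA, so AT runs at -125.5°; with |AT| = 17.4, T = (1.865, -8.061). AT ⟂ TD, so TD runs at -35.50°; with |TD| = 22.8, D = (20.43, -21.30). ∠TDQ = 68.4° gives DQ at 76.10° from the x-axis; with |DQ| = 27.0, Q = (26.91, 4.908). The perpendicularity gives QL at right angles to DQ, so QL runs at 166.1°; with |QL| = 8.8, L = (18.37, 7.022). Then |SL| = |L − S| = 18.66.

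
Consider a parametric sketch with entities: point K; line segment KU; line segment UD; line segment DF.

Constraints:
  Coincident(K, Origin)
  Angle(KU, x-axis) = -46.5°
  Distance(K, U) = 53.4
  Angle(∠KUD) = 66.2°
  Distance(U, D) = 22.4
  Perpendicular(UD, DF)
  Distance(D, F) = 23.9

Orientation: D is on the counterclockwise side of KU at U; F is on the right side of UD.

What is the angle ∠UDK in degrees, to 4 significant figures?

89.00°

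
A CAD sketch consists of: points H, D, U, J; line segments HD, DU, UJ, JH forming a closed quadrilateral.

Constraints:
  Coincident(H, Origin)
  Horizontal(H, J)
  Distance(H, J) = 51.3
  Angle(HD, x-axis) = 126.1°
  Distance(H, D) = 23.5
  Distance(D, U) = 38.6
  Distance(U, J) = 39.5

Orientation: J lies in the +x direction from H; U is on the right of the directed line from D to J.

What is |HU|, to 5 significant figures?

15.618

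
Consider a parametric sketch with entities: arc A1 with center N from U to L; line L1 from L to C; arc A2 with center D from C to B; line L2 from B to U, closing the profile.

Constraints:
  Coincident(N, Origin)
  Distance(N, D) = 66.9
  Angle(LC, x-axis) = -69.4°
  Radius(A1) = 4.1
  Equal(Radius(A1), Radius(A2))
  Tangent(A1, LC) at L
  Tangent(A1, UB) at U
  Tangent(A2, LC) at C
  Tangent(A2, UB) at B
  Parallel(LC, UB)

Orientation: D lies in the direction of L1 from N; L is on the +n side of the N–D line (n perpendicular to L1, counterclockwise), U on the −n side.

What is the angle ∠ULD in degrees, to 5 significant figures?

86.493°

N is at the origin and D lies 66.9 along u from N, so D = 66.9·u = (23.538, -62.622). Tangency of A1 to both parallel lines with radius 4.1 puts L and U at N ± 4.1·n: L = (3.8378, 1.4426), U = (-3.8378, -1.4426). Then cos ∠ULD = LU·LD / (|LU||LD|), giving 86.493°.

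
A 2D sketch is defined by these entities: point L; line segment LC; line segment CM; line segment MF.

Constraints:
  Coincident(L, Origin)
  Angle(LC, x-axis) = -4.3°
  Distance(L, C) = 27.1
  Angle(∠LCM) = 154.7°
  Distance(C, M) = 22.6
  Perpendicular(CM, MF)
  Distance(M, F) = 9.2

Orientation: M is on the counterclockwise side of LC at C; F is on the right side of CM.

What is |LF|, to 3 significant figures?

51.5

∠LCM = 154.7°, so CM runs at -4.3° + (180° − 154.7°) = 21.0° from the x-axis; with |CM| = 22.6, M = C + 22.6·(cos 21.0°, sin 21.0°) = (48.1, 6.07). The perpendicularity gives MF at right angles to CM; with |MF| = 9.2 on the right of CM, F = M + 9.2·(0.358, -0.934) = (51.4, -2.52). Then |LF| = |F − L| = 51.5.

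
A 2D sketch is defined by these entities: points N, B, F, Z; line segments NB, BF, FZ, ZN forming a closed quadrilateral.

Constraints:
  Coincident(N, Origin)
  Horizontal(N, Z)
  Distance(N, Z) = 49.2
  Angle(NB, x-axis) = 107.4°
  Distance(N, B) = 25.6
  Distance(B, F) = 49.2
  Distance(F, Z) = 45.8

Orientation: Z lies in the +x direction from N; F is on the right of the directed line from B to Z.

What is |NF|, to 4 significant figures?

23.64

Checks: |BF| = 49.20 ✓; |FZ| = 45.80 ✓.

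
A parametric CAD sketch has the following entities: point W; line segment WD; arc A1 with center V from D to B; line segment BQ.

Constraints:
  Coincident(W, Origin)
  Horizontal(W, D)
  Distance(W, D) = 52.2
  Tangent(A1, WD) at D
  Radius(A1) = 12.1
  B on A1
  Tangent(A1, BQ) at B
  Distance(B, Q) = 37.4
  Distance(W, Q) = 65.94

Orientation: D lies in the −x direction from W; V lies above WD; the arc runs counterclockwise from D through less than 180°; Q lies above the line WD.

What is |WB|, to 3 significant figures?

42.2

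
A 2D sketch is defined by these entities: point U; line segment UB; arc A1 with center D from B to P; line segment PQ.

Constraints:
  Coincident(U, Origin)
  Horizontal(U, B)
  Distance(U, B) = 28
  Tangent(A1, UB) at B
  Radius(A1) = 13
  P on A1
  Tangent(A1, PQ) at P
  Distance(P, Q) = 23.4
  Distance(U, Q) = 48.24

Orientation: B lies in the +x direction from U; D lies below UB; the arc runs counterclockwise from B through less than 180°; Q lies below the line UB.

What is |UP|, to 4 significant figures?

25.17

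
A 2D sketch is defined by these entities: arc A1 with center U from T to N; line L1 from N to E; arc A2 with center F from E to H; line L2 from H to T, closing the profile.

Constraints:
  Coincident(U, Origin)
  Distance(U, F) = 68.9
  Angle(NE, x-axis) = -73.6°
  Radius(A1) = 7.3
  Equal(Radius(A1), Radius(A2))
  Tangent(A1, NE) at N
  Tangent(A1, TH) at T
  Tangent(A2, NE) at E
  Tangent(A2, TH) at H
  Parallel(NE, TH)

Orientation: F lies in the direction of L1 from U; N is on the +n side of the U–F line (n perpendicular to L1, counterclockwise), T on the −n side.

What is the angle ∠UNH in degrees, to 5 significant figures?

78.036°

Tangency of A1 to both parallel lines with radius 7.3 puts N and T at U ± 7.3·n: N = (7.0030, 2.0611), T = (-7.0030, -2.0611). Equal radii place E and H the same way about F: E = F + 7.3·n = (26.456, -64.036), H = F − 7.3·n = (12.450, -68.158). Then cos ∠UNH = NU·NH / (|NU||NH|), giving 78.036°.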